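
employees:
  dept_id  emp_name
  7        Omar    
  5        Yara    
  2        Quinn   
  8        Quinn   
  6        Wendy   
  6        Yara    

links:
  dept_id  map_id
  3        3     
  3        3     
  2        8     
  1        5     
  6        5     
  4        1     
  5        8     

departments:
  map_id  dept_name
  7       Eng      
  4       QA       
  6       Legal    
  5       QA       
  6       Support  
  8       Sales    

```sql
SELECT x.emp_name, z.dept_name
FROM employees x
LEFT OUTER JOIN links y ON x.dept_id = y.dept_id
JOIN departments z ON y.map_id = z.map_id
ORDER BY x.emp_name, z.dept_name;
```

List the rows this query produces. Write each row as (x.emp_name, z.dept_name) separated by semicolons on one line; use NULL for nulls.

Joins associate left-to-right: employees LEFT JOIN links on dept_id gives 6 intermediate row(s).
Then INNER JOIN `departments z` on map_id: keep only rows whose y.map_id appears in z.

(Quinn, Sales); (Wendy, QA); (Yara, QA); (Yara, Sales)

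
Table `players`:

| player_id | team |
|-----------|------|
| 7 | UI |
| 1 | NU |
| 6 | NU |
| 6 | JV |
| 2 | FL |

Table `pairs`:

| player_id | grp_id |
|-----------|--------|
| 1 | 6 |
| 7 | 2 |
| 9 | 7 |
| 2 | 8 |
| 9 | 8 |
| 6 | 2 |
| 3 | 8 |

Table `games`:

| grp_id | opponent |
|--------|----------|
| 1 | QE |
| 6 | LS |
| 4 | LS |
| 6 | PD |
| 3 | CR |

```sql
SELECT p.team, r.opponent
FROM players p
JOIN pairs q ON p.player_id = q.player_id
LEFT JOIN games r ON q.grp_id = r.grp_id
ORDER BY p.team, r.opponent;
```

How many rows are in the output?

Joins associate left-to-right: players INNER JOIN pairs on player_id gives 5 intermediate row(s).
Then LEFT JOIN `games r` on grp_id: each of those 5 rows is kept; rows whose q.grp_id has no match in r get NULL for r's columns.
Result: 6 row(s).

6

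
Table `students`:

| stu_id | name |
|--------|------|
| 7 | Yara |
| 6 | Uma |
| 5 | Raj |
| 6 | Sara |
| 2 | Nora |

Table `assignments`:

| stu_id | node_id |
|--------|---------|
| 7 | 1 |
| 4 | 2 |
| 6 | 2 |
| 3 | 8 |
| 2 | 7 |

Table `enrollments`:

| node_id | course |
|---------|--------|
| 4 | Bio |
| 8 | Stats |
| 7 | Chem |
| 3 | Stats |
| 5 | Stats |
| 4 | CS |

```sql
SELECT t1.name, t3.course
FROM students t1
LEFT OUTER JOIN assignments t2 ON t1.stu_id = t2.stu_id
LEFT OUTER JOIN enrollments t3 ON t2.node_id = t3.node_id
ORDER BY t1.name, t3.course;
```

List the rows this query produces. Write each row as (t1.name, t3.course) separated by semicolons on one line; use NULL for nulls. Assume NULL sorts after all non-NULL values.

(Nora, Chem); (Raj, NULL); (Sara, NULL); (Uma, NULL); (Yara, NULL)

Joins associate left-to-right: students LEFT JOIN assignments on stu_id gives 5 intermediate row(s).
Then LEFT JOIN `enrollments t3` on node_id: each of those 5 rows is kept; rows whose t2.node_id has no match in t3 get NULL for t3's columns.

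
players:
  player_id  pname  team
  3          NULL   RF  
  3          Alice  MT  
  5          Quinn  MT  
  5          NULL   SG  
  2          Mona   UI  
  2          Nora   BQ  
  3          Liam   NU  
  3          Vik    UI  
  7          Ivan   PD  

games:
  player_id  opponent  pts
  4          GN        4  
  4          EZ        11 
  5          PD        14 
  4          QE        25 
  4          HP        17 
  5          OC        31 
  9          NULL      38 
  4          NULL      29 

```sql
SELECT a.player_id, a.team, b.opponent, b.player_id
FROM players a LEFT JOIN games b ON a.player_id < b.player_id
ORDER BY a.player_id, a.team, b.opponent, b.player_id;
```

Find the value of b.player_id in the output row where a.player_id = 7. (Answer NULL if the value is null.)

9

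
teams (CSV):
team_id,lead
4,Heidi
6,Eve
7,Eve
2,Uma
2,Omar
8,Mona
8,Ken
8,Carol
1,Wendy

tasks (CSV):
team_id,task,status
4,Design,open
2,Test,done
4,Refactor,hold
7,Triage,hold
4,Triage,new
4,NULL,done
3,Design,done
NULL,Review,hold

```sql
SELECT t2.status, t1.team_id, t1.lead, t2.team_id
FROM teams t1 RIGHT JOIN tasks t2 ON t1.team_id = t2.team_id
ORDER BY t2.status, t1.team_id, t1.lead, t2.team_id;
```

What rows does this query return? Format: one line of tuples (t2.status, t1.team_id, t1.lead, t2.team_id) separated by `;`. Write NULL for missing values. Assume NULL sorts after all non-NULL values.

(done, 2, Omar, 2); (done, 2, Uma, 2); (done, 4, Heidi, 4); (done, NULL, NULL, 3); (hold, 4, Heidi, 4); (hold, 7, Eve, 7); (hold, NULL, NULL, NULL); (new, 4, Heidi, 4); (open, 4, Heidi, 4)

RIGHT JOIN keeps every row from `tasks`; unmatched rows get NULL for `teams`'s columns.
Matching on t1.team_id = t2.team_id. A NULL in a compared column never satisfies the condition.
- team_id=4: 4 matching t2 row(s), so 4 row(s) emitted.
- team_id=6: no matching t2 row.
- team_id=7: 1 matching t2 row(s), so 1 row(s) emitted.
- team_id=2: 1 matching t2 row(s), so 1 row(s) emitted.
- team_id=2: 1 matching t2 row(s), so 1 row(s) emitted.
- team_id=8: no matching t2 row.
- team_id=8: no matching t2 row.
- team_id=8: no matching t2 row.
- team_id=1: no matching t2 row.
- plus 2 unmatched t2 row(s), each kept with NULL t1 columns.
After projecting and ordering:
t2.status | t1.team_id | t1.lead | t2.team_id
done | 2 | Omar | 2
done | 2 | Uma | 2
done | 4 | Heidi | 4
done | NULL | NULL | 3
hold | 4 | Heidi | 4
hold | 7 | Eve | 7
hold | NULL | NULL | NULL
new | 4 | Heidi | 4
open | 4 | Heidi | 4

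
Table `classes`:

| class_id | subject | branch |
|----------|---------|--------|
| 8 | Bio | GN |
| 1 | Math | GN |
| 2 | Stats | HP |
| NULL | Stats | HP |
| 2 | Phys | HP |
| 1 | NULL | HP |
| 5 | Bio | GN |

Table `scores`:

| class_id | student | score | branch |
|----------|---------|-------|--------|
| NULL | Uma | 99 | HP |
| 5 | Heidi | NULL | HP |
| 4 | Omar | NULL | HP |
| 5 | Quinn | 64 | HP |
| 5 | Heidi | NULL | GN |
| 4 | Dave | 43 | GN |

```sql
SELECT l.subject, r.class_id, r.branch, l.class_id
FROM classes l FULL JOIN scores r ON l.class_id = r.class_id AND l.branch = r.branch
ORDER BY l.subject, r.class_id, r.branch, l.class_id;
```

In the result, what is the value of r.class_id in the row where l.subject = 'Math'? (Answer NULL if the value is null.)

NULL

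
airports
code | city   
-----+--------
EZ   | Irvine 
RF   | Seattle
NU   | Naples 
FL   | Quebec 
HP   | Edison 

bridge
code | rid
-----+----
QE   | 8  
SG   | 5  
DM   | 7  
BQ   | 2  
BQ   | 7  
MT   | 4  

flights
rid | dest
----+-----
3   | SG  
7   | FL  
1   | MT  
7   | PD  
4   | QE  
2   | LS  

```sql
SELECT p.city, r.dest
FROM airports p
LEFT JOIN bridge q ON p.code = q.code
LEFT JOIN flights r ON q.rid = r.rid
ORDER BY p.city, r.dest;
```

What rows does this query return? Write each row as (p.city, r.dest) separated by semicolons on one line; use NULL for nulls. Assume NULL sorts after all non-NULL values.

Step 1 — p LEFT JOIN q on code → 5 row(s).
Then LEFT JOIN `flights r` on rid: each of those 5 rows is kept; rows whose q.rid has no match in r get NULL for r's columns.

(Edison, NULL); (Irvine, NULL); (Naples, NULL); (Quebec, NULL); (Seattle, NULL)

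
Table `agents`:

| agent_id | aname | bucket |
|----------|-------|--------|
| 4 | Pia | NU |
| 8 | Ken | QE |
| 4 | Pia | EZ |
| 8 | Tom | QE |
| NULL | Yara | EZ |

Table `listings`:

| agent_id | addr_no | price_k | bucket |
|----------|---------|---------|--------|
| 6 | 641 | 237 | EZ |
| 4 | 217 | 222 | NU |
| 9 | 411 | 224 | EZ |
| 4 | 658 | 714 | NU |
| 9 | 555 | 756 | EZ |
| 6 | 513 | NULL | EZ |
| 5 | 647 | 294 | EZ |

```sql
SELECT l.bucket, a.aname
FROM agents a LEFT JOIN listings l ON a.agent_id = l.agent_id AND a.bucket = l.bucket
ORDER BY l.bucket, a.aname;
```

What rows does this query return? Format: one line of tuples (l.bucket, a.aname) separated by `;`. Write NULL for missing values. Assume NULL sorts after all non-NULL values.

(NU, Pia); (NU, Pia); (NULL, Ken); (NULL, Pia); (NULL, Tom); (NULL, Yara)

LEFT JOIN keeps every row from `agents`; unmatched rows get NULL for `listings`'s columns.
Matching on a.agent_id = l.agent_id AND a.bucket = l.bucket. A NULL in a compared column never satisfies the condition.
- a[0] agent_id=4, bucket=NU → 2 match(es) in l → 2 row(s).
- a[1] agent_id=8, bucket=QE → no match; kept with NULLs on the l side.
- a[2] agent_id=4, bucket=EZ → no match; kept with NULLs on the l side.
- a[3] agent_id=8, bucket=QE → no match; kept with NULLs on the l side.
- a[4] agent_id=NULL, bucket=EZ → no match; kept with NULLs on the l side.
After projecting and ordering:
l.bucket | a.aname
NU | Pia
NU | Pia
NULL | Ken
NULL | Pia
NULL | Tom
NULL | Yara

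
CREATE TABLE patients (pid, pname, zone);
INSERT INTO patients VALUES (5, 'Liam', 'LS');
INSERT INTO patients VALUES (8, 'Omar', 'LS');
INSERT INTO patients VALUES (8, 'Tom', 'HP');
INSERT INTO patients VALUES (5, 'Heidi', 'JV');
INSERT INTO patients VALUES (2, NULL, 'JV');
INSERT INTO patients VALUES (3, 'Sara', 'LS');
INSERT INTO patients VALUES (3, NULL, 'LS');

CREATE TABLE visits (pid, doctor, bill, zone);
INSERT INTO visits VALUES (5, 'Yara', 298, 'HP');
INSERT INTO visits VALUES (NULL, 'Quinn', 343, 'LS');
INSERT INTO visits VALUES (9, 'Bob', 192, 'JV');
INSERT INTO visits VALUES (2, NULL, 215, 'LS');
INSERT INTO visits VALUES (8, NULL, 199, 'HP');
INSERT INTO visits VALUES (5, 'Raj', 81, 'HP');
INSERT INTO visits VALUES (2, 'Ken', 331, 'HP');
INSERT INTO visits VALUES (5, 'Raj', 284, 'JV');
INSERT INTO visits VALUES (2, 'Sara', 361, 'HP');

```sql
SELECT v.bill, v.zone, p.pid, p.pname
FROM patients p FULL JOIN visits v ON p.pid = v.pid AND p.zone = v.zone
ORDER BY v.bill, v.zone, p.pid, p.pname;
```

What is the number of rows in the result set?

FULL OUTER JOIN keeps every row from both sides; unmatched rows get NULL for the other side's columns.
Matching on p.pid = v.pid AND p.zone = v.zone. A NULL in a compared column never satisfies the condition.
- p[0] pid=5, zone=LS → no match; kept with NULLs on the v side.
- p[1] pid=8, zone=LS → no match; kept with NULLs on the v side.
- p[2] pid=8, zone=HP → 1 match(es) in v → 1 row(s).
- p[3] pid=5, zone=JV → 1 match(es) in v → 1 row(s).
- p[4] pid=2, zone=JV → no match; kept with NULLs on the v side.
- p[5] pid=3, zone=LS → no match; kept with NULLs on the v side.
- p[6] pid=3, zone=LS → no match; kept with NULLs on the v side.
- plus 7 unmatched v row(s), each kept with NULL p columns.
Total: 2 matched + 12 padded = 14 rows.

14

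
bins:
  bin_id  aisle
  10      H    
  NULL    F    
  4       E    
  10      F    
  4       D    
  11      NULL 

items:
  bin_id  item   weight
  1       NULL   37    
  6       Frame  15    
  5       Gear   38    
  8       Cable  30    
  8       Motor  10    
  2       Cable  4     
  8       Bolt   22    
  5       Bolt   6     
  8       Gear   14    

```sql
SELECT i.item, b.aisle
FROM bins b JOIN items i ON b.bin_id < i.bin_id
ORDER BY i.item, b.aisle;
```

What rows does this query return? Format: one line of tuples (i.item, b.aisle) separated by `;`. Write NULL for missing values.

(Bolt, D); (Bolt, D); (Bolt, E); (Bolt, E); (Cable, D); (Cable, E); (Frame, D); (Frame, E); (Gear, D); (Gear, D); (Gear, E); (Gear, E); (Motor, D); (Motor, E)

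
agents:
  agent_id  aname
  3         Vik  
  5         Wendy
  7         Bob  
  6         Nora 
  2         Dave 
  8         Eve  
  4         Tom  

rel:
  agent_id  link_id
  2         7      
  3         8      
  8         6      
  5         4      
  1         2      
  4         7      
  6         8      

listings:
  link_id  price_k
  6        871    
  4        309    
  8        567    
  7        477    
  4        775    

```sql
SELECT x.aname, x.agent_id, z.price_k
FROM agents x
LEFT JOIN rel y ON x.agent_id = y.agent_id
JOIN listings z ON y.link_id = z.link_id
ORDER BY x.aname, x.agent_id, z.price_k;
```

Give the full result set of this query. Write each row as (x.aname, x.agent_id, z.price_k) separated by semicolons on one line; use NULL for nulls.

Step 1 — x LEFT JOIN y on agent_id → 7 row(s).
Then INNER JOIN `listings z` on link_id: keep only rows whose y.link_id appears in z.

(Dave, 2, 477); (Eve, 8, 871); (Nora, 6, 567); (Tom, 4, 477); (Vik, 3, 567); (Wendy, 5, 309); (Wendy, 5, 775)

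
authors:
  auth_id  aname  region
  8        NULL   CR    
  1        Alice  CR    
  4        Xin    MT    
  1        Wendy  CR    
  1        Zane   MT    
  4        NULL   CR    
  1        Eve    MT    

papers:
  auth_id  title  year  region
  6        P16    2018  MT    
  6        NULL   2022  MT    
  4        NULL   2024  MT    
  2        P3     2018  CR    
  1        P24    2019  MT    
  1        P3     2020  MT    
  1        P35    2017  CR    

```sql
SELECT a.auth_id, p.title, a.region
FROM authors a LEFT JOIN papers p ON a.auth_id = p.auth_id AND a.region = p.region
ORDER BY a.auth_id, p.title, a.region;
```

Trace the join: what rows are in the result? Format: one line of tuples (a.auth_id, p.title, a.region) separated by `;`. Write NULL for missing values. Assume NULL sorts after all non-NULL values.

(1, P24, MT); (1, P24, MT); (1, P3, MT); (1, P3, MT); (1, P35, CR); (1, P35, CR); (4, NULL, CR); (4, NULL, MT); (8, NULL, CR)

LEFT JOIN keeps every row from `authors`; unmatched rows get NULL for `papers`'s columns.
Matching on a.auth_id = p.auth_id AND a.region = p.region.
Matched pairs: 7; unmatched a rows kept: 2.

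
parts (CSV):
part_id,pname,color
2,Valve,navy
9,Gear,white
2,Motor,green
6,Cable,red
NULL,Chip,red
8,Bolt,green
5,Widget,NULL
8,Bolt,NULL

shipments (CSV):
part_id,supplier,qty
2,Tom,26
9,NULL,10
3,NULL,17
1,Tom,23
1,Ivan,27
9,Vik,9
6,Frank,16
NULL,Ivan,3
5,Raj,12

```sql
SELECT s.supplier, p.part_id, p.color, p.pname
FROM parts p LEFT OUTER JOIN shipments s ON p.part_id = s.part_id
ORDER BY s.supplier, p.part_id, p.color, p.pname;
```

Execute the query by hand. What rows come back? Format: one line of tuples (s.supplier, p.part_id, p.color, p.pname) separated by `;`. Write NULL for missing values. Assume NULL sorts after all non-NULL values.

(Frank, 6, red, Cable); (Raj, 5, NULL, Widget); (Tom, 2, green, Motor); (Tom, 2, navy, Valve); (Vik, 9, white, Gear); (NULL, 8, green, Bolt); (NULL, 8, NULL, Bolt); (NULL, 9, white, Gear); (NULL, NULL, red, Chip)

LEFT JOIN keeps every row from `parts`; unmatched rows get NULL for `shipments`'s columns.
Matching on p.part_id = s.part_id. A NULL in a compared column never satisfies the condition.
- p[0] part_id=2 → 1 match(es) in s → 1 row(s).
- p[1] part_id=9 → 2 match(es) in s → 2 row(s).
- p[2] part_id=2 → 1 match(es) in s → 1 row(s).
- p[3] part_id=6 → 1 match(es) in s → 1 row(s).
- p[4] part_id=NULL → no match; kept with NULLs on the s side.
- p[5] part_id=8 → no match; kept with NULLs on the s side.
- p[6] part_id=5 → 1 match(es) in s → 1 row(s).
- p[7] part_id=8 → no match; kept with NULLs on the s side.
After projecting and ordering:
s.supplier | p.part_id | p.color | p.pname
Frank | 6 | red | Cable
Raj | 5 | NULL | Widget
Tom | 2 | green | Motor
Tom | 2 | navy | Valve
Vik | 9 | white | Gear
NULL | 8 | green | Bolt
NULL | 8 | NULL | Bolt
NULL | 9 | white | Gear
NULL | NULL | red | Chip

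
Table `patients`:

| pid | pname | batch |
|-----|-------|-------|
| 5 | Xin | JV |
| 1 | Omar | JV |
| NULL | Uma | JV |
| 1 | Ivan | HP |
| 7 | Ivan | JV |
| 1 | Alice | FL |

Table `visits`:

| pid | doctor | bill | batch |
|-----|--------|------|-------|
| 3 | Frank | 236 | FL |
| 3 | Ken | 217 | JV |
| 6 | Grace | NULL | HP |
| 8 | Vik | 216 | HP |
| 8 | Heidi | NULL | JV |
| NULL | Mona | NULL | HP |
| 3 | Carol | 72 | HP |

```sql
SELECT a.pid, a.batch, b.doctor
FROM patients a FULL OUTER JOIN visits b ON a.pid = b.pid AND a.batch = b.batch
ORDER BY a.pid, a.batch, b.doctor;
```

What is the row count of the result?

FULL OUTER JOIN keeps every row from both sides; unmatched rows get NULL for the other side's columns.
Matching on a.pid = b.pid AND a.batch = b.batch. A NULL in a compared column never satisfies the condition.
- a (pid=5, batch=JV) has no partner → padded with NULL.
- a (pid=1, batch=JV) has no partner → padded with NULL.
- a (pid=NULL, batch=JV) has no partner → padded with NULL.
- a (pid=1, batch=HP) has no partner → padded with NULL.
- a (pid=7, batch=JV) has no partner → padded with NULL.
- a (pid=1, batch=FL) has no partner → padded with NULL.
- 7 b row(s) had no a match → kept, a columns NULL.
Total: 0 matched + 13 padded = 13 rows.

13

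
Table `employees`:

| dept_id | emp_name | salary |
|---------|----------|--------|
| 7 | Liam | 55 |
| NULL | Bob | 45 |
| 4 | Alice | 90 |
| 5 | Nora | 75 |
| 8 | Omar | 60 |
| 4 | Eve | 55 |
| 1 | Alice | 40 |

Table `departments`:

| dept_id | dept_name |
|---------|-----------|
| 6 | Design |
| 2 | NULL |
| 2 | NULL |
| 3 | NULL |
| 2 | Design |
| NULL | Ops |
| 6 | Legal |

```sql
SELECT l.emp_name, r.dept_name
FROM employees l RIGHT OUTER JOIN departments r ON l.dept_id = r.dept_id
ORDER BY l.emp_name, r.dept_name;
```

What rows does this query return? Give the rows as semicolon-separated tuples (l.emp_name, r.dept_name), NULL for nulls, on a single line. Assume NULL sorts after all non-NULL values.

(NULL, Design); (NULL, Design); (NULL, Legal); (NULL, Ops); (NULL, NULL); (NULL, NULL); (NULL, NULL)

RIGHT JOIN keeps every row from `departments`; unmatched rows get NULL for `employees`'s columns.
Matching on l.dept_id = r.dept_id. A NULL in a compared column never satisfies the condition.
- l[0] dept_id=7 → no match.
- l[1] dept_id=NULL → no match.
- l[2] dept_id=4 → no match.
- l[3] dept_id=5 → no match.
- l[4] dept_id=8 → no match.
- l[5] dept_id=4 → no match.
- l[6] dept_id=1 → no match.
- 7 r row(s) had no l match → kept, l columns NULL.
After projecting and ordering:
l.emp_name | r.dept_name
NULL | Design
NULL | Design
NULL | Legal
NULL | Ops
NULL | NULL
NULL | NULL
NULL | NULL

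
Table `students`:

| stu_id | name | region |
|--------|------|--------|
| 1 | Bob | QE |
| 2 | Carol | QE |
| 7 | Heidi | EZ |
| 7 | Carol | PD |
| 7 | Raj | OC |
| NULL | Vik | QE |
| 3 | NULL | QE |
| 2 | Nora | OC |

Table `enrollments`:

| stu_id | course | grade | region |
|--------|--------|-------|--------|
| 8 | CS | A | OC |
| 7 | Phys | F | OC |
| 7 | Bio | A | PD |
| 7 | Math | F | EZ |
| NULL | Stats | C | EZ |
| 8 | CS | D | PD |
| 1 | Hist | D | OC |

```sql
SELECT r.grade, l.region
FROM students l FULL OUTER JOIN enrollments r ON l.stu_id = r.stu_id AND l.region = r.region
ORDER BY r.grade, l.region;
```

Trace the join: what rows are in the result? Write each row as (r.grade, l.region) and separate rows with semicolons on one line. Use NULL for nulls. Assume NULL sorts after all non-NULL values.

FULL OUTER JOIN keeps every row from both sides; unmatched rows get NULL for the other side's columns.
Matching on l.stu_id = r.stu_id AND l.region = r.region. A NULL in a compared column never satisfies the condition.
- stu_id=1, region=QE: no r row matches, row kept with r columns NULL.
- stu_id=2, region=QE: no r row matches, row kept with r columns NULL.
- stu_id=7, region=EZ: 1 matching r row(s), so 1 row(s) emitted.
- stu_id=7, region=PD: 1 matching r row(s), so 1 row(s) emitted.
- stu_id=7, region=OC: 1 matching r row(s), so 1 row(s) emitted.
- stu_id=NULL, region=QE: no r row matches, row kept with r columns NULL.
- stu_id=3, region=QE: no r row matches, row kept with r columns NULL.
- stu_id=2, region=OC: no r row matches, row kept with r columns NULL.
- 4 row(s) from r found no l partner → padded with NULL.

(A, PD); (A, NULL); (C, NULL); (D, NULL); (D, NULL); (F, EZ); (F, OC); (NULL, OC); (NULL, QE); (NULL, QE); (NULL, QE); (NULL, QE)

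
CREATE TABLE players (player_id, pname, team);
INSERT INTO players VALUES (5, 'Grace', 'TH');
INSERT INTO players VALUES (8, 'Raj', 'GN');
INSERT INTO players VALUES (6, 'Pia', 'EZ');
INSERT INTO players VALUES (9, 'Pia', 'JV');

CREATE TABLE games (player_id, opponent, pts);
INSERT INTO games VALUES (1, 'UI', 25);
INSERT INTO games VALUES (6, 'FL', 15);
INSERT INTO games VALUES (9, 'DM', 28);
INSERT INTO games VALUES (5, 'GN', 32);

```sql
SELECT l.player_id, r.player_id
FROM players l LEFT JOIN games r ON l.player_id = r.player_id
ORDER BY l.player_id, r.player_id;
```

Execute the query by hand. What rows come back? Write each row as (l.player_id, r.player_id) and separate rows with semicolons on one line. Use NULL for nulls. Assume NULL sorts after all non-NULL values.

(5, 5); (6, 6); (8, NULL); (9, 9)

LEFT JOIN keeps every row from `players`; unmatched rows get NULL for `games`'s columns.
Matching on l.player_id = r.player_id.
Matched pairs: 3; unmatched l rows kept: 1.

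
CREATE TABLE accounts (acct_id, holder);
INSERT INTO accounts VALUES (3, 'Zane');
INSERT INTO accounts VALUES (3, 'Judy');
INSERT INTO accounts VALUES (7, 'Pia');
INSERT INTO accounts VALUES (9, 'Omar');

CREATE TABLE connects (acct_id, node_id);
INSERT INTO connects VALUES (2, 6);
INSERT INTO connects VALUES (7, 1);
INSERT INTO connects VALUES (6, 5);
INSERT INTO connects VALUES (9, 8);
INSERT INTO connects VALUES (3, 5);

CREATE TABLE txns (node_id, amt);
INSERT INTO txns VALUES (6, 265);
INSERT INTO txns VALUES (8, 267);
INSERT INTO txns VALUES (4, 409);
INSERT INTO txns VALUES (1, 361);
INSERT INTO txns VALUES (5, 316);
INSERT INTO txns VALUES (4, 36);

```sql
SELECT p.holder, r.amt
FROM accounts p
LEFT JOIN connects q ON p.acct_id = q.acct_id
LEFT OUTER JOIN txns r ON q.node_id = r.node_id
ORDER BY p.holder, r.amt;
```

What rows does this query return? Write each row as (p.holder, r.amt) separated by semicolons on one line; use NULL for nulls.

(Judy, 316); (Omar, 267); (Pia, 361); (Zane, 316)

Step 1 — p LEFT JOIN q on acct_id → 4 row(s).
Then LEFT JOIN `txns r` on node_id: each of those 4 rows is kept; rows whose q.node_id has no match in r get NULL for r's columns.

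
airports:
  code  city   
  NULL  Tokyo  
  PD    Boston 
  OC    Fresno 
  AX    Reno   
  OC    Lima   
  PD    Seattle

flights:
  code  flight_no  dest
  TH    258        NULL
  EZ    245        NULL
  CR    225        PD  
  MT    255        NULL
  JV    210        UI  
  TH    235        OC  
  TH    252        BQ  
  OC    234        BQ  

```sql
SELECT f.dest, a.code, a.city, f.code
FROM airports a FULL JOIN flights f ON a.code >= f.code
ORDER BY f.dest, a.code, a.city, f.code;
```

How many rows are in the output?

25

FULL OUTER JOIN keeps every row from both sides; unmatched rows get NULL for the other side's columns.
Matching on a.code >= f.code. A NULL in a compared column never satisfies the condition.
Matched pairs: 20; unmatched a rows kept: 2; unmatched f rows kept: 3.
Total: 20 matched + 5 padded = 25 rows.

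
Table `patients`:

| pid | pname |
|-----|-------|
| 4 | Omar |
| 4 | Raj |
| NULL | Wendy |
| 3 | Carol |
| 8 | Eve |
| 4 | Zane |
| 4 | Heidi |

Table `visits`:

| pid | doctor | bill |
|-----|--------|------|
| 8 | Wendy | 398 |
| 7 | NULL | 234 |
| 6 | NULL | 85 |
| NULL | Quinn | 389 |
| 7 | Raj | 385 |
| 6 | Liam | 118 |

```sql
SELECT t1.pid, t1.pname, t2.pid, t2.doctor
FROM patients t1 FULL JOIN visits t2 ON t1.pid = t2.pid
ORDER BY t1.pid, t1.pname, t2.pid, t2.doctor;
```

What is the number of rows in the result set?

12

FULL OUTER JOIN keeps every row from both sides; unmatched rows get NULL for the other side's columns.
Matching on t1.pid = t2.pid. A NULL in a compared column never satisfies the condition.
Matched pairs: 1; unmatched t1 rows kept: 6; unmatched t2 rows kept: 5.
Total: 1 matched + 11 padded = 12 rows.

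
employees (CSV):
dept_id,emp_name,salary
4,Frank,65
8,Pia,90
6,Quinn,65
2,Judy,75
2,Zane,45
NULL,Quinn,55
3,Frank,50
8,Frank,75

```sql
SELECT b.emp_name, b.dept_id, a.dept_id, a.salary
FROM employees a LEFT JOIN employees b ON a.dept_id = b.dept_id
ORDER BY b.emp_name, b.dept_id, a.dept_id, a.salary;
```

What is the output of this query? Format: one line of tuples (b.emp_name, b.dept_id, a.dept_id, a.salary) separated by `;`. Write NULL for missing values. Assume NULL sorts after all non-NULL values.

(Frank, 3, 3, 50); (Frank, 4, 4, 65); (Frank, 8, 8, 75); (Frank, 8, 8, 90); (Judy, 2, 2, 45); (Judy, 2, 2, 75); (Pia, 8, 8, 75); (Pia, 8, 8, 90); (Quinn, 6, 6, 65); (Zane, 2, 2, 45); (Zane, 2, 2, 75); (NULL, NULL, NULL, 55)

LEFT JOIN keeps every row from `employees a`; unmatched rows get NULL for `employees b`'s columns.
Matching on a.dept_id = b.dept_id. A NULL in a compared column never satisfies the condition.
- a row (dept_id=4): matches 1 b row(s) → 1 output row(s).
- a row (dept_id=8): matches 2 b row(s) → 2 output row(s).
- a row (dept_id=6): matches 1 b row(s) → 1 output row(s).
- a row (dept_id=2): matches 2 b row(s) → 2 output row(s).
- a row (dept_id=2): matches 2 b row(s) → 2 output row(s).
- a row (dept_id=NULL): no match → kept, b columns NULL.
- a row (dept_id=3): matches 1 b row(s) → 1 output row(s).
- a row (dept_id=8): matches 2 b row(s) → 2 output row(s).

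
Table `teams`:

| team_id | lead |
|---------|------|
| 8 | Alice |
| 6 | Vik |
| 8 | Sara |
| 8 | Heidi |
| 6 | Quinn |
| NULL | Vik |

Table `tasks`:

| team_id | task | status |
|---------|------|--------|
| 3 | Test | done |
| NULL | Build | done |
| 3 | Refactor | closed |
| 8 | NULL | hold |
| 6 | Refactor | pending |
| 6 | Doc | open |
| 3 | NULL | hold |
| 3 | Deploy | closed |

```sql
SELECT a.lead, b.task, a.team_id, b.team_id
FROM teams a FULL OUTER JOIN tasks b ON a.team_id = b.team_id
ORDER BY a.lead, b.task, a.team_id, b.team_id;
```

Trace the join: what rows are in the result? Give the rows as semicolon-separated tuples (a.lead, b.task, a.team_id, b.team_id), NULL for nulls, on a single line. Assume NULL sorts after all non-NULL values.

(Alice, NULL, 8, 8); (Heidi, NULL, 8, 8); (Quinn, Doc, 6, 6); (Quinn, Refactor, 6, 6); (Sara, NULL, 8, 8); (Vik, Doc, 6, 6); (Vik, Refactor, 6, 6); (Vik, NULL, NULL, NULL); (NULL, Build, NULL, NULL); (NULL, Deploy, NULL, 3); (NULL, Refactor, NULL, 3); (NULL, Test, NULL, 3); (NULL, NULL, NULL, 3)

FULL OUTER JOIN keeps every row from both sides; unmatched rows get NULL for the other side's columns.
Matching on a.team_id = b.team_id. A NULL in a compared column never satisfies the condition.
- a (team_id=8) pairs with 1 row(s) of b.
- a (team_id=6) pairs with 2 row(s) of b.
- a (team_id=8) pairs with 1 row(s) of b.
- a (team_id=8) pairs with 1 row(s) of b.
- a (team_id=6) pairs with 2 row(s) of b.
- a (team_id=NULL) has no partner → padded with NULL.
- plus 5 unmatched b row(s), each kept with NULL a columns.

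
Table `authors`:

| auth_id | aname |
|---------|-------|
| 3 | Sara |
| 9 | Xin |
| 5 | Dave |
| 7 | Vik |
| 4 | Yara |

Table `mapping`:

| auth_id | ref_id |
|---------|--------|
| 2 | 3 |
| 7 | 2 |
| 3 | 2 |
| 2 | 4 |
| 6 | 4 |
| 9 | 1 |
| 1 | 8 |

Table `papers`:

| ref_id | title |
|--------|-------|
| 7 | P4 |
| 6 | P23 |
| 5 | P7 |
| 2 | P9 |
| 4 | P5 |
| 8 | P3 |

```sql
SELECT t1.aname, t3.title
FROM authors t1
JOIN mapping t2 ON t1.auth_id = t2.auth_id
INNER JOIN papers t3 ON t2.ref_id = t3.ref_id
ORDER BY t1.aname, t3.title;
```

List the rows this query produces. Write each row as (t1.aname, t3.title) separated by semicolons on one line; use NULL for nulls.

Evaluate left to right. First `authors t1 INNER JOIN mapping t2` on auth_id: 3 row(s).
Then INNER JOIN `papers t3` on ref_id: keep only rows whose t2.ref_id appears in t3.

(Sara, P9); (Vik, P9)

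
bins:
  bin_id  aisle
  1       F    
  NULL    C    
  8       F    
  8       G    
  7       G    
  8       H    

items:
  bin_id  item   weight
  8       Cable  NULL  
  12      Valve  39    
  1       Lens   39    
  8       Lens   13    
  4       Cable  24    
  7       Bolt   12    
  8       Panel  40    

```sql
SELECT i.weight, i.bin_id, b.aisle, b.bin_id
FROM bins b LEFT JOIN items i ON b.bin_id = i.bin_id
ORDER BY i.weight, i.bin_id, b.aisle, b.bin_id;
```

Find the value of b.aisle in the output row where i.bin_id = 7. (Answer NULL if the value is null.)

LEFT JOIN keeps every row from `bins`; unmatched rows get NULL for `items`'s columns.
Matching on b.bin_id = i.bin_id. A NULL in a compared column never satisfies the condition.
- b row (bin_id=1): matches 1 i row(s) → 1 output row(s).
- b row (bin_id=NULL): no match → kept, i columns NULL.
- b row (bin_id=8): matches 3 i row(s) → 3 output row(s).
- b row (bin_id=8): matches 3 i row(s) → 3 output row(s).
- b row (bin_id=7): matches 1 i row(s) → 1 output row(s).
- b row (bin_id=8): matches 3 i row(s) → 3 output row(s).

G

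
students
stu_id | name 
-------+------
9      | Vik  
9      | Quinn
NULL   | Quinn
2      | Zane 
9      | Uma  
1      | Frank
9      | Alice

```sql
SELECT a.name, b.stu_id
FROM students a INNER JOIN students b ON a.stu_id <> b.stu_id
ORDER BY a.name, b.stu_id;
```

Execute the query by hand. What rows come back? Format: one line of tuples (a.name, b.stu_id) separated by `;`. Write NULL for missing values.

(Alice, 1); (Alice, 2); (Frank, 2); (Frank, 9); (Frank, 9); (Frank, 9); (Frank, 9); (Quinn, 1); (Quinn, 2); (Uma, 1); (Uma, 2); (Vik, 1); (Vik, 2); (Zane, 1); (Zane, 9); (Zane, 9); (Zane, 9); (Zane, 9)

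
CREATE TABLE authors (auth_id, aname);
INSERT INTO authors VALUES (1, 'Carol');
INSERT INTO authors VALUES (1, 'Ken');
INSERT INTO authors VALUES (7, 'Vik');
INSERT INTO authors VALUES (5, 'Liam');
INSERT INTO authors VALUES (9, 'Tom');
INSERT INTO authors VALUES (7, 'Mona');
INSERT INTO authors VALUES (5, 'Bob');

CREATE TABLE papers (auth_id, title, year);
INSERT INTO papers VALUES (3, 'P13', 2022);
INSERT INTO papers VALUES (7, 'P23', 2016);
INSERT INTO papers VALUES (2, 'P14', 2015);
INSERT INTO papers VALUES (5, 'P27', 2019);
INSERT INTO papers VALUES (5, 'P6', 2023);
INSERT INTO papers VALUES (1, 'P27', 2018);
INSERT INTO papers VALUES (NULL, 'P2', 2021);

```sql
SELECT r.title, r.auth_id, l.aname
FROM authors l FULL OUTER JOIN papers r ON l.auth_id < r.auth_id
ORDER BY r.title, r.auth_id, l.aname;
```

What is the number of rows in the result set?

17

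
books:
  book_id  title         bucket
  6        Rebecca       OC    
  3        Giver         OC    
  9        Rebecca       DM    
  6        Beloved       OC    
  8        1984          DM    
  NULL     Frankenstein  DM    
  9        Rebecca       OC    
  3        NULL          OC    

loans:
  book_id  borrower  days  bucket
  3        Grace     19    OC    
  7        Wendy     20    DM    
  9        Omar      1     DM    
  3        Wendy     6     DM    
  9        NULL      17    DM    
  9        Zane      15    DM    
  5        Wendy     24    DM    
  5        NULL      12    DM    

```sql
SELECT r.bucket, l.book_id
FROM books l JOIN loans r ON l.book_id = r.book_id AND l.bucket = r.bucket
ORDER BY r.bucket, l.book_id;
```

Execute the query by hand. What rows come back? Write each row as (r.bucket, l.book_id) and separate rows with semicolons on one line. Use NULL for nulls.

(DM, 9); (DM, 9); (DM, 9); (OC, 3); (OC, 3)

INNER JOIN keeps only pairs where the ON condition holds.
Matching on l.book_id = r.book_id AND l.bucket = r.bucket. A NULL in a compared column never satisfies the condition.
Matched pairs: 5.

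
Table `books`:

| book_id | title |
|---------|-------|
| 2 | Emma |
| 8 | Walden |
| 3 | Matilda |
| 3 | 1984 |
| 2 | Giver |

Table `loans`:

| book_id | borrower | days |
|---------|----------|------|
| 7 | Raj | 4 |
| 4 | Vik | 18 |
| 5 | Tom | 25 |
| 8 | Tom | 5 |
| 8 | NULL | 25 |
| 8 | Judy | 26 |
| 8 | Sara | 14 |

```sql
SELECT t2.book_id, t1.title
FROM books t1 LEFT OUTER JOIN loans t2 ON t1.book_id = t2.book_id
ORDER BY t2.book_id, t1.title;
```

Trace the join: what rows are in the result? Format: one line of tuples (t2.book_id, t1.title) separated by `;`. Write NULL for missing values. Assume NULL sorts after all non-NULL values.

(8, Walden); (8, Walden); (8, Walden); (8, Walden); (NULL, 1984); (NULL, Emma); (NULL, Giver); (NULL, Matilda)

LEFT JOIN keeps every row from `books`; unmatched rows get NULL for `loans`'s columns.
Matching on t1.book_id = t2.book_id.
- t1[0] book_id=2 → no match; kept with NULLs on the t2 side.
- t1[1] book_id=8 → 4 match(es) in t2 → 4 row(s).
- t1[2] book_id=3 → no match; kept with NULLs on the t2 side.
- t1[3] book_id=3 → no match; kept with NULLs on the t2 side.
- t1[4] book_id=2 → no match; kept with NULLs on the t2 side.
After projecting and ordering:
t2.book_id | t1.title
8 | Walden
8 | Walden
8 | Walden
8 | Walden
NULL | 1984
NULL | Emma
NULL | Giver
NULL | Matilda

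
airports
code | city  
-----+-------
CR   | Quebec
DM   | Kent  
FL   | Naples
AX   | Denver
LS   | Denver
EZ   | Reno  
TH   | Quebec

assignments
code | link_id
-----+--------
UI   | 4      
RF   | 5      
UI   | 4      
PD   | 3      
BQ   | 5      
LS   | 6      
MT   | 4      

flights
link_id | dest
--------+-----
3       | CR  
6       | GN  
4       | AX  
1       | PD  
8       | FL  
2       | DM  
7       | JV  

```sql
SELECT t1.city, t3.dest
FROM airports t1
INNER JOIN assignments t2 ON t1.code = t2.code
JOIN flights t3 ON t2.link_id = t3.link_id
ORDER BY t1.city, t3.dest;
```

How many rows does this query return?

1

Evaluate left to right. First `airports t1 INNER JOIN assignments t2` on code: 1 row(s).
Then INNER JOIN `flights t3` on link_id: keep only rows whose t2.link_id appears in t3.
Result: 1 row(s).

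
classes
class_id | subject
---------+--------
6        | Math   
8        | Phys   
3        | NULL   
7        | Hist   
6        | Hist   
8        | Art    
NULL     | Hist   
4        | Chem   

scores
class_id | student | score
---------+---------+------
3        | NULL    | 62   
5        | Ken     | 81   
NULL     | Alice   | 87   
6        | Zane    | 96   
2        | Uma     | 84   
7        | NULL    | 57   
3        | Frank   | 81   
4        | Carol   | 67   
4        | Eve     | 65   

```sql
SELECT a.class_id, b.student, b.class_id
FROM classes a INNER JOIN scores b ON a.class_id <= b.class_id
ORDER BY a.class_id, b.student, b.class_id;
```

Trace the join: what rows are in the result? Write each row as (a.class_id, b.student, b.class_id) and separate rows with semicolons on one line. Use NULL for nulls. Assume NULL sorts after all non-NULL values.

INNER JOIN keeps only pairs where the ON condition holds.
Matching on a.class_id <= b.class_id. A NULL in a compared column never satisfies the condition.
- a[0] class_id=6 → 2 match(es) in b → 2 row(s).
- a[1] class_id=8 → no match; dropped.
- a[2] class_id=3 → 7 match(es) in b → 7 row(s).
- a[3] class_id=7 → 1 match(es) in b → 1 row(s).
- a[4] class_id=6 → 2 match(es) in b → 2 row(s).
- a[5] class_id=8 → no match; dropped.
- a[6] class_id=NULL → no match; dropped.
- a[7] class_id=4 → 5 match(es) in b → 5 row(s).

(3, Carol, 4); (3, Eve, 4); (3, Frank, 3); (3, Ken, 5); (3, Zane, 6); (3, NULL, 3); (3, NULL, 7); (4, Carol, 4); (4, Eve, 4); (4, Ken, 5); (4, Zane, 6); (4, NULL, 7); (6, Zane, 6); (6, Zane, 6); (6, NULL, 7); (6, NULL, 7); (7, NULL, 7)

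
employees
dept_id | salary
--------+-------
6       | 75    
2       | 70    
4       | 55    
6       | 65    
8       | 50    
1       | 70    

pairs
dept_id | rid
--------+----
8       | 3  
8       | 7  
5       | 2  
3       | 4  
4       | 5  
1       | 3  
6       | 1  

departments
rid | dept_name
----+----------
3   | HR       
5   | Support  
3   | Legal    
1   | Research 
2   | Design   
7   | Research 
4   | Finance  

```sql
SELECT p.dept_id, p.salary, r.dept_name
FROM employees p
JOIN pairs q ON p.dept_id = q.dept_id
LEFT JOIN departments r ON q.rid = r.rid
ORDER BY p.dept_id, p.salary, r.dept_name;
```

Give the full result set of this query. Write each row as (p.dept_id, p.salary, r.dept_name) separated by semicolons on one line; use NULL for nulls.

Joins associate left-to-right: employees INNER JOIN pairs on dept_id gives 6 intermediate row(s).
Then LEFT JOIN `departments r` on rid: each of those 6 rows is kept; rows whose q.rid has no match in r get NULL for r's columns.

(1, 70, HR); (1, 70, Legal); (4, 55, Support); (6, 65, Research); (6, 75, Research); (8, 50, HR); (8, 50, Legal); (8, 50, Research)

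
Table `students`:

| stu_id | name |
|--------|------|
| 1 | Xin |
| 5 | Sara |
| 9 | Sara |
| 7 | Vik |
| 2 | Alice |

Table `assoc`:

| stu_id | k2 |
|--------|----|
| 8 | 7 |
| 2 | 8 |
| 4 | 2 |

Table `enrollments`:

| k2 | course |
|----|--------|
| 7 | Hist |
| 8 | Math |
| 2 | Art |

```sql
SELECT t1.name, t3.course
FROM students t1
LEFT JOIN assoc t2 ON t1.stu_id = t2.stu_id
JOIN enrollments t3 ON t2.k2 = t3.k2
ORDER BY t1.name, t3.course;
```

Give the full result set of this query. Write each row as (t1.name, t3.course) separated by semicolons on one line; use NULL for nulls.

(Alice, Math)

Step 1 — t1 LEFT JOIN t2 on stu_id → 5 row(s).
Then INNER JOIN `enrollments t3` on k2: keep only rows whose t2.k2 appears in t3.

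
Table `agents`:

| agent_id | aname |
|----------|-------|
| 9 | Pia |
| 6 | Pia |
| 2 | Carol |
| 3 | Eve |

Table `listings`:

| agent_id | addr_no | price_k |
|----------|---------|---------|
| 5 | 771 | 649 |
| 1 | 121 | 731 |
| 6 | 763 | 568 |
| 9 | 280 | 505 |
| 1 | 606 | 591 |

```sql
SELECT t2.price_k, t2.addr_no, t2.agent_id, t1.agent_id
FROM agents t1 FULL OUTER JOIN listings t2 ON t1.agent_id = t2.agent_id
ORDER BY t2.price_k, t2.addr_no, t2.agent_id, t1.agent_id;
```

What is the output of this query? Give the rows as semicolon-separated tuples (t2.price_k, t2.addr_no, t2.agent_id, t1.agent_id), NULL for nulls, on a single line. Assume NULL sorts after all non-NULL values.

(505, 280, 9, 9); (568, 763, 6, 6); (591, 606, 1, NULL); (649, 771, 5, NULL); (731, 121, 1, NULL); (NULL, NULL, NULL, 2); (NULL, NULL, NULL, 3)

FULL OUTER JOIN keeps every row from both sides; unmatched rows get NULL for the other side's columns.
Matching on t1.agent_id = t2.agent_id.
- t1 row (agent_id=9): matches 1 t2 row(s) → 1 output row(s).
- t1 row (agent_id=6): matches 1 t2 row(s) → 1 output row(s).
- t1 row (agent_id=2): no match → kept, t2 columns NULL.
- t1 row (agent_id=3): no match → kept, t2 columns NULL.
- 3 row(s) from t2 found no t1 partner → padded with NULL.
After projecting and ordering:
t2.price_k | t2.addr_no | t2.agent_id | t1.agent_id
505 | 280 | 9 | 9
568 | 763 | 6 | 6
591 | 606 | 1 | NULL
649 | 771 | 5 | NULL
731 | 121 | 1 | NULL
NULL | NULL | NULL | 2
NULL | NULL | NULL | 3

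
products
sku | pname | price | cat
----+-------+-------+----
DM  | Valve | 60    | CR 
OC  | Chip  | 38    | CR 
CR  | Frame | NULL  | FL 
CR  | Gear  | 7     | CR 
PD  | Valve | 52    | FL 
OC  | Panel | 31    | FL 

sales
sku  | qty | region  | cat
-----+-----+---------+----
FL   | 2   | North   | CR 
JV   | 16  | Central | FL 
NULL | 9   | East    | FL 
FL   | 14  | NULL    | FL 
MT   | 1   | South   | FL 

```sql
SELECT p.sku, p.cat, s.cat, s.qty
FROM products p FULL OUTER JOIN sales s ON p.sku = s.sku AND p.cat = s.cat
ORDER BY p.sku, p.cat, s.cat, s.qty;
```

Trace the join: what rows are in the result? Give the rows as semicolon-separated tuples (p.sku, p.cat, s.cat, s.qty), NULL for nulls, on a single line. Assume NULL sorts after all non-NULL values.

(CR, CR, NULL, NULL); (CR, FL, NULL, NULL); (DM, CR, NULL, NULL); (OC, CR, NULL, NULL); (OC, FL, NULL, NULL); (PD, FL, NULL, NULL); (NULL, NULL, CR, 2); (NULL, NULL, FL, 1); (NULL, NULL, FL, 9); (NULL, NULL, FL, 14); (NULL, NULL, FL, 16)

FULL OUTER JOIN keeps every row from both sides; unmatched rows get NULL for the other side's columns.
Matching on p.sku = s.sku AND p.cat = s.cat. A NULL in a compared column never satisfies the condition.
Matched pairs: 0; unmatched p rows kept: 6; unmatched s rows kept: 5.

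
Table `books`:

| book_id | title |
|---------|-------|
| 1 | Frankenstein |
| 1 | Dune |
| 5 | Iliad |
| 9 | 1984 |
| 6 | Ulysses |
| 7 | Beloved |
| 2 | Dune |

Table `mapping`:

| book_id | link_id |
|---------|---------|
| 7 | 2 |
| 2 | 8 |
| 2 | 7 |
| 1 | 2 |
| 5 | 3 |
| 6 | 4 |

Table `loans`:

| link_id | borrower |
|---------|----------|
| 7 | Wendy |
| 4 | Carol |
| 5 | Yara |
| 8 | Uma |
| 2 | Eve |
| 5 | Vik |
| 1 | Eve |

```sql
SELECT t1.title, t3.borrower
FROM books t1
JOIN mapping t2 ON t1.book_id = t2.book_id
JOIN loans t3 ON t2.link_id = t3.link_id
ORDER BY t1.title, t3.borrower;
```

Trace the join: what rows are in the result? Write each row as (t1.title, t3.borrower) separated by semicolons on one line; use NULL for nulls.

(Beloved, Eve); (Dune, Eve); (Dune, Uma); (Dune, Wendy); (Frankenstein, Eve); (Ulysses, Carol)

Evaluate left to right. First `books t1 INNER JOIN mapping t2` on book_id: 7 row(s).
Then INNER JOIN `loans t3` on link_id: keep only rows whose t2.link_id appears in t3.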